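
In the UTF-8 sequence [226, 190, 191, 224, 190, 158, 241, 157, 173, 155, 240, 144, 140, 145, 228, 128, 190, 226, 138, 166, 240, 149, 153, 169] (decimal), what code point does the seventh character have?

Offset 0: leading byte 0xE2 = 11100010 → 3-byte char #1 = E2 BE BF.
Offset 3: leading byte 0xE0 = 11100000 → 3-byte char #2 = E0 BE 9E.
Offset 6: leading byte 0xF1 = 11110001 → 4-byte char #3 = F1 9D AD 9B.
Offset 10: leading byte 0xF0 = 11110000 → 4-byte char #4 = F0 90 8C 91.
Offset 14: leading byte 0xE4 = 11100100 → 3-byte char #5 = E4 80 BE.
Offset 17: leading byte 0xE2 = 11100010 → 3-byte char #6 = E2 8A A6.
Offset 20: leading byte 0xF0 = 11110000 → 4-byte char #7 = F0 95 99 A9.
Leading byte 0xF0 = 11110000 matches 11110xxx → 4-byte sequence.
Byte 1: 0xF0 = 11110000, payload 000 (3 bits).
Byte 2: 0x95 = 10010101 (10xxxxxx ✓), payload 010101.
Byte 3: 0x99 = 10011001 (10xxxxxx ✓), payload 011001.
Byte 4: 0xA9 = 10101001 (10xxxxxx ✓), payload 101001.
Concatenate: 000010101011001101001 = 0x15669 (21 bits → U+15669).

U+15669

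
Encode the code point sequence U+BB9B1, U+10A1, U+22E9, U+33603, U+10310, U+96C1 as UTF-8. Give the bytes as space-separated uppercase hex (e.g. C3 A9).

F2 BB A6 B1 E1 82 A1 E2 8B A9 F0 B3 98 83 F0 90 8C 90 E9 9B 81

U+BB9B1: 4-byte form → F2 BB A6 B1.
U+10A1: 3-byte form → E1 82 A1.
U+22E9: 3-byte form → E2 8B A9.
U+33603: 4-byte form → F0 B3 98 83.
U+10310: 4-byte form → F0 90 8C 90.
U+96C1: 3-byte form → E9 9B 81.
Concatenated (21 bytes): F2 BB A6 B1 E1 82 A1 E2 8B A9 F0 B3 98 83 F0 90 8C 90 E9 9B 81.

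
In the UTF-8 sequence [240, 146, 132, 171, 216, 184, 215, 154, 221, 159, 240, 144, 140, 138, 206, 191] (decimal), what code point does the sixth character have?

U+03BF

Offset 0: leading byte 0xF0 = 11110000 → 4-byte char #1 = F0 92 84 AB.
Offset 4: leading byte 0xD8 = 11011000 → 2-byte char #2 = D8 B8.
Offset 6: leading byte 0xD7 = 11010111 → 2-byte char #3 = D7 9A.
Offset 8: leading byte 0xDD = 11011101 → 2-byte char #4 = DD 9F.
Offset 10: leading byte 0xF0 = 11110000 → 4-byte char #5 = F0 90 8C 8A.
Offset 14: leading byte 0xCE = 11001110 → 2-byte char #6 = CE BF.
Leading byte 0xCE = 11001110 matches 110xxxxx → 2-byte sequence.
Byte 1: 0xCE = 11001110, payload 01110 (5 bits).
Byte 2: 0xBF = 10111111 (10xxxxxx ✓), payload 111111.
Concatenate: 01110111111 = 0x3BF (11 bits → U+03BF).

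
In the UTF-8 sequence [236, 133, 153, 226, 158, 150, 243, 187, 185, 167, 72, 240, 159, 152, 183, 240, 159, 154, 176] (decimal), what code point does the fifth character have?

U+1F637

Offset 0: leading byte 0xEC = 11101100 → 3-byte char #1 = EC 85 99.
Offset 3: leading byte 0xE2 = 11100010 → 3-byte char #2 = E2 9E 96.
Offset 6: leading byte 0xF3 = 11110011 → 4-byte char #3 = F3 BB B9 A7.
Offset 10: leading byte 0x48 = 01001000 → 1-byte char #4 = 48.
Offset 11: leading byte 0xF0 = 11110000 → 4-byte char #5 = F0 9F 98 B7.
Leading byte 0xF0 = 11110000 matches 11110xxx → 4-byte sequence.
Byte 1: 0xF0 = 11110000, payload 000 (3 bits).
Byte 2: 0x9F = 10011111 (10xxxxxx ✓), payload 011111.
Byte 3: 0x98 = 10011000 (10xxxxxx ✓), payload 011000.
Byte 4: 0xB7 = 10110111 (10xxxxxx ✓), payload 110111.
Concatenate: 000011111011000110111 = 0x1F637 (21 bits → U+1F637).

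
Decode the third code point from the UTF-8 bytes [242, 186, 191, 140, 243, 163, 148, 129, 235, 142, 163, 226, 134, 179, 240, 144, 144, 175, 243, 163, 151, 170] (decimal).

Offset 0: leading byte 0xF2 = 11110010 → 4-byte char #1 = F2 BA BF 8C.
Offset 4: leading byte 0xF3 = 11110011 → 4-byte char #2 = F3 A3 94 81.
Offset 8: leading byte 0xEB = 11101011 → 3-byte char #3 = EB 8E A3.
Leading byte 0xEB = 11101011 matches 1110xxxx → 3-byte sequence.
Byte 1: 0xEB = 11101011, payload 1011 (4 bits).
Byte 2: 0x8E = 10001110 (10xxxxxx ✓), payload 001110.
Byte 3: 0xA3 = 10100011 (10xxxxxx ✓), payload 100011.
Concatenate: 1011001110100011 = 0xB3A3 (16 bits → U+B3A3).

U+B3A3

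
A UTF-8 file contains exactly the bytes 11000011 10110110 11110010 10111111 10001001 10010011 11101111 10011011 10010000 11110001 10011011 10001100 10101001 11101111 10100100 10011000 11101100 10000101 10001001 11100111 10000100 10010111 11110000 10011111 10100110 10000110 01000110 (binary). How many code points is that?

Byte at offset 0: 0xC3 = 11000011 → 2-byte char (#1). Advance 2.
Byte at offset 2: 0xF2 = 11110010 → 4-byte char (#2). Advance 4.
Byte at offset 6: 0xEF = 11101111 → 3-byte char (#3). Advance 3.
Byte at offset 9: 0xF1 = 11110001 → 4-byte char (#4). Advance 4.
Byte at offset 13: 0xEF = 11101111 → 3-byte char (#5). Advance 3.
Byte at offset 16: 0xEC = 11101100 → 3-byte char (#6). Advance 3.
Byte at offset 19: 0xE7 = 11100111 → 3-byte char (#7). Advance 3.
Byte at offset 22: 0xF0 = 11110000 → 4-byte char (#8). Advance 4.
Byte at offset 26: 0x46 = 01000110 → 1-byte char (#9). Advance 1.
Reached end at offset 27 after 9 code points.

9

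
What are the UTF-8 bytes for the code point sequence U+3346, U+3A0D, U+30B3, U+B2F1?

U+3346: 3-byte form → E3 8D 86.
U+3A0D: 3-byte form → E3 A8 8D.
U+30B3: 3-byte form → E3 82 B3.
U+B2F1: 3-byte form → EB 8B B1.
Concatenated (12 bytes): E3 8D 86 E3 A8 8D E3 82 B3 EB 8B B1.

E3 8D 86 E3 A8 8D E3 82 B3 EB 8B B1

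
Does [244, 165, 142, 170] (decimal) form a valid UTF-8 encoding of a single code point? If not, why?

Leading byte 0xF4 = 11110100 → 4-byte form.
Payload = 0x1253AA, which exceeds U+10FFFF, the maximum Unicode code point. (Leading bytes F5–FF, or F4 followed by ≥ 0x90, are invalid.)

invalid (encodes a value above U+10FFFF)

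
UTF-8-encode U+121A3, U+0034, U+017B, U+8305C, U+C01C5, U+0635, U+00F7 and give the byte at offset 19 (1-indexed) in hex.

1-indexed offset 19 is 0-indexed offset 18.
U+121A3 → 4-byte form F0 92 86 A3 at offsets 0–3.
U+0034 → 1-byte form 34 at offsets 4–4.
U+017B → 2-byte form C5 BB at offsets 5–6.
U+8305C → 4-byte form F2 83 81 9C at offsets 7–10.
U+C01C5 → 4-byte form F3 80 87 85 at offsets 11–14.
U+0635 → 2-byte form D8 B5 at offsets 15–16.
U+00F7 → 2-byte form C3 B7 at offsets 17–18.
Offset 18 falls in char 7's range; it's byte 2 of C3 B7 = 0xB7.

0xB7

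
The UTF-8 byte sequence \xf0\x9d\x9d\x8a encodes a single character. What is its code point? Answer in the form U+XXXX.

Leading byte 0xF0 = 11110000 matches 11110xxx → 4-byte sequence.
Byte 1: 0xF0 = 11110000, payload 000 (3 bits).
Byte 2: 0x9D = 10011101 (10xxxxxx ✓), payload 011101.
Byte 3: 0x9D = 10011101 (10xxxxxx ✓), payload 011101.
Byte 4: 0x8A = 10001010 (10xxxxxx ✓), payload 001010.
Concatenate: 000011101011101001010 = 0x1D74A (21 bits → U+1D74A).

U+1D74A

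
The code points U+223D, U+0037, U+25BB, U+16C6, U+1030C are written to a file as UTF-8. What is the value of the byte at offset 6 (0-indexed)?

U+223D → 3-byte form E2 88 BD at offsets 0–2.
U+0037 → 1-byte form 37 at offsets 3–3.
U+25BB → 3-byte form E2 96 BB at offsets 4–6.
Offset 6 falls in char 3's range; it's byte 3 of E2 96 BB = 0xBB.

0xBB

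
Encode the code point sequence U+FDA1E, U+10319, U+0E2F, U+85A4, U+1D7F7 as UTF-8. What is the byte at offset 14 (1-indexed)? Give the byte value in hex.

0xA4

1-indexed offset 14 is 0-indexed offset 13.
U+FDA1E → 4-byte form F3 BD A8 9E at offsets 0–3.
U+10319 → 4-byte form F0 90 8C 99 at offsets 4–7.
U+0E2F → 3-byte form E0 B8 AF at offsets 8–10.
U+85A4 → 3-byte form E8 96 A4 at offsets 11–13.
Offset 13 falls in char 4's range; it's byte 3 of E8 96 A4 = 0xA4.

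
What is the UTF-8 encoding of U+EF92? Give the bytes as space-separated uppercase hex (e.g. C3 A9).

EE BE 92

U+EF92 = 0xEF92 = 61330 decimal. In range U+0800–U+FFFF → 3-byte form: 1110xxxx 10xxxxxx 10xxxxxx.
Binary (16 bits): 1110111110010010.
Split 4+6+6: 1110 | 111110 | 010010.
Byte 1: 11101110 = 0xEE.
Byte 2: 10111110 = 0xBE.
Byte 3: 10010010 = 0x92.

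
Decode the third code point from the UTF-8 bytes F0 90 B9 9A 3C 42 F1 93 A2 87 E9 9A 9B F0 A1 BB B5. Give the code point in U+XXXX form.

Offset 0: leading byte 0xF0 = 11110000 → 4-byte char #1 = F0 90 B9 9A.
Offset 4: leading byte 0x3C = 00111100 → 1-byte char #2 = 3C.
Offset 5: leading byte 0x42 = 01000010 → 1-byte char #3 = 42.
Leading byte 0x42 = 01000010 matches 0xxxxxxx → 1-byte sequence.
Byte 1: 0x42 = 01000010, payload 1000010 (7 bits).
Concatenate: 1000010 = 0x42 (7 bits → U+0042).

U+0042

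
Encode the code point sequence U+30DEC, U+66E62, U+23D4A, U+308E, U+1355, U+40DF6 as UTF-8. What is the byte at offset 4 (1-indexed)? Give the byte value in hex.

0xAC

1-indexed offset 4 is 0-indexed offset 3.
U+30DEC → 4-byte form F0 B0 B7 AC at offsets 0–3.
Offset 3 falls in char 1's range; it's byte 4 of F0 B0 B7 AC = 0xAC.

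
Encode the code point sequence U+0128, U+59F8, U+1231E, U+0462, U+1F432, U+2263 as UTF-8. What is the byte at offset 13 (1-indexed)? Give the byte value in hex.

0x9F

1-indexed offset 13 is 0-indexed offset 12.
U+0128 → 2-byte form C4 A8 at offsets 0–1.
U+59F8 → 3-byte form E5 A7 B8 at offsets 2–4.
U+1231E → 4-byte form F0 92 8C 9E at offsets 5–8.
U+0462 → 2-byte form D1 A2 at offsets 9–10.
U+1F432 → 4-byte form F0 9F 90 B2 at offsets 11–14.
Offset 12 falls in char 5's range; it's byte 2 of F0 9F 90 B2 = 0x9F.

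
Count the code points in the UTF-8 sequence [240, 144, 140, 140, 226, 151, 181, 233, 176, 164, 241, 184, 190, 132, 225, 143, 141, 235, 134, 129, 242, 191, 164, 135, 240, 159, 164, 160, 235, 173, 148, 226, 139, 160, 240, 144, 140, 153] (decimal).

11

Byte at offset 0: 0xF0 = 11110000 → 4-byte char (#1). Advance 4.
Byte at offset 4: 0xE2 = 11100010 → 3-byte char (#2). Advance 3.
Byte at offset 7: 0xE9 = 11101001 → 3-byte char (#3). Advance 3.
Byte at offset 10: 0xF1 = 11110001 → 4-byte char (#4). Advance 4.
Byte at offset 14: 0xE1 = 11100001 → 3-byte char (#5). Advance 3.
Byte at offset 17: 0xEB = 11101011 → 3-byte char (#6). Advance 3.
Byte at offset 20: 0xF2 = 11110010 → 4-byte char (#7). Advance 4.
Byte at offset 24: 0xF0 = 11110000 → 4-byte char (#8). Advance 4.
Byte at offset 28: 0xEB = 11101011 → 3-byte char (#9). Advance 3.
Byte at offset 31: 0xE2 = 11100010 → 3-byte char (#10). Advance 3.
Byte at offset 34: 0xF0 = 11110000 → 4-byte char (#11). Advance 4.
Reached end at offset 38 after 11 code points.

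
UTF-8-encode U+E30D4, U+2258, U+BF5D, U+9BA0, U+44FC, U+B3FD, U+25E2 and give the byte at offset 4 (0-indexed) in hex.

U+E30D4 → 4-byte form F3 A3 83 94 at offsets 0–3.
U+2258 → 3-byte form E2 89 98 at offsets 4–6.
Offset 4 falls in char 2's range; it's byte 1 of E2 89 98 = 0xE2.

0xE2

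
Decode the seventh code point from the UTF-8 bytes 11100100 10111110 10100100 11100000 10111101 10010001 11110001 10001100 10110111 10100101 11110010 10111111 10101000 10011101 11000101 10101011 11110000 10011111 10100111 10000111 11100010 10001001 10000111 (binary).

Offset 0: leading byte 0xE4 = 11100100 → 3-byte char #1 = E4 BE A4.
Offset 3: leading byte 0xE0 = 11100000 → 3-byte char #2 = E0 BD 91.
Offset 6: leading byte 0xF1 = 11110001 → 4-byte char #3 = F1 8C B7 A5.
Offset 10: leading byte 0xF2 = 11110010 → 4-byte char #4 = F2 BF A8 9D.
Offset 14: leading byte 0xC5 = 11000101 → 2-byte char #5 = C5 AB.
Offset 16: leading byte 0xF0 = 11110000 → 4-byte char #6 = F0 9F A7 87.
Offset 20: leading byte 0xE2 = 11100010 → 3-byte char #7 = E2 89 87.
Leading byte 0xE2 = 11100010 matches 1110xxxx → 3-byte sequence.
Byte 1: 0xE2 = 11100010, payload 0010 (4 bits).
Byte 2: 0x89 = 10001001 (10xxxxxx ✓), payload 001001.
Byte 3: 0x87 = 10000111 (10xxxxxx ✓), payload 000111.
Concatenate: 0010001001000111 = 0x2247 (16 bits → U+2247).

U+2247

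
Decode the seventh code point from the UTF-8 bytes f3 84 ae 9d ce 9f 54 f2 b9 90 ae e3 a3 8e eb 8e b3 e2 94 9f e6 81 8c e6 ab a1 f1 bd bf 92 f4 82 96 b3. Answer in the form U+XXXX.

Offset 0: leading byte 0xF3 = 11110011 → 4-byte char #1 = F3 84 AE 9D.
Offset 4: leading byte 0xCE = 11001110 → 2-byte char #2 = CE 9F.
Offset 6: leading byte 0x54 = 01010100 → 1-byte char #3 = 54.
Offset 7: leading byte 0xF2 = 11110010 → 4-byte char #4 = F2 B9 90 AE.
Offset 11: leading byte 0xE3 = 11100011 → 3-byte char #5 = E3 A3 8E.
Offset 14: leading byte 0xEB = 11101011 → 3-byte char #6 = EB 8E B3.
Offset 17: leading byte 0xE2 = 11100010 → 3-byte char #7 = E2 94 9F.
Leading byte 0xE2 = 11100010 matches 1110xxxx → 3-byte sequence.
Byte 1: 0xE2 = 11100010, payload 0010 (4 bits).
Byte 2: 0x94 = 10010100 (10xxxxxx ✓), payload 010100.
Byte 3: 0x9F = 10011111 (10xxxxxx ✓), payload 011111.
Concatenate: 0010010100011111 = 0x251F (16 bits → U+251F).

U+251F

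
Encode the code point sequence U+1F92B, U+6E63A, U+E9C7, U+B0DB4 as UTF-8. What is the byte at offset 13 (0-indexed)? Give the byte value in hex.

0xB6

U+1F92B → 4-byte form F0 9F A4 AB at offsets 0–3.
U+6E63A → 4-byte form F1 AE 98 BA at offsets 4–7.
U+E9C7 → 3-byte form EE A7 87 at offsets 8–10.
U+B0DB4 → 4-byte form F2 B0 B6 B4 at offsets 11–14.
Offset 13 falls in char 4's range; it's byte 3 of F2 B0 B6 B4 = 0xB6.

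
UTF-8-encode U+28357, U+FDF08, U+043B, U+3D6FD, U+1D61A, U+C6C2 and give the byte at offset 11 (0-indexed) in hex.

U+28357 → 4-byte form F0 A8 8D 97 at offsets 0–3.
U+FDF08 → 4-byte form F3 BD BC 88 at offsets 4–7.
U+043B → 2-byte form D0 BB at offsets 8–9.
U+3D6FD → 4-byte form F0 BD 9B BD at offsets 10–13.
Offset 11 falls in char 4's range; it's byte 2 of F0 BD 9B BD = 0xBD.

0xBD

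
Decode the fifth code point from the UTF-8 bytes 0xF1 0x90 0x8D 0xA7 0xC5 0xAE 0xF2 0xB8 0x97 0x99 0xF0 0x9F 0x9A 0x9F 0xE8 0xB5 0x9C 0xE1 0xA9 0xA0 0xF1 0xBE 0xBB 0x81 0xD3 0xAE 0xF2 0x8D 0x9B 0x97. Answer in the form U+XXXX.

Offset 0: leading byte 0xF1 = 11110001 → 4-byte char #1 = F1 90 8D A7.
Offset 4: leading byte 0xC5 = 11000101 → 2-byte char #2 = C5 AE.
Offset 6: leading byte 0xF2 = 11110010 → 4-byte char #3 = F2 B8 97 99.
Offset 10: leading byte 0xF0 = 11110000 → 4-byte char #4 = F0 9F 9A 9F.
Offset 14: leading byte 0xE8 = 11101000 → 3-byte char #5 = E8 B5 9C.
Leading byte 0xE8 = 11101000 matches 1110xxxx → 3-byte sequence.
Byte 1: 0xE8 = 11101000, payload 1000 (4 bits).
Byte 2: 0xB5 = 10110101 (10xxxxxx ✓), payload 110101.
Byte 3: 0x9C = 10011100 (10xxxxxx ✓), payload 011100.
Concatenate: 1000110101011100 = 0x8D5C (16 bits → U+8D5C).

U+8D5C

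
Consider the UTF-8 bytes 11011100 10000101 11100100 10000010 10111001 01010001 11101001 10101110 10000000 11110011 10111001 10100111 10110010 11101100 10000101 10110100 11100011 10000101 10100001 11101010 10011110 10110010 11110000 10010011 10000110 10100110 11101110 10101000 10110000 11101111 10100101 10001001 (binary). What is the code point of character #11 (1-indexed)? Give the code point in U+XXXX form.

U+F949

Offset 0: leading byte 0xDC = 11011100 → 2-byte char #1 = DC 85.
Offset 2: leading byte 0xE4 = 11100100 → 3-byte char #2 = E4 82 B9.
Offset 5: leading byte 0x51 = 01010001 → 1-byte char #3 = 51.
Offset 6: leading byte 0xE9 = 11101001 → 3-byte char #4 = E9 AE 80.
Offset 9: leading byte 0xF3 = 11110011 → 4-byte char #5 = F3 B9 A7 B2.
Offset 13: leading byte 0xEC = 11101100 → 3-byte char #6 = EC 85 B4.
Offset 16: leading byte 0xE3 = 11100011 → 3-byte char #7 = E3 85 A1.
Offset 19: leading byte 0xEA = 11101010 → 3-byte char #8 = EA 9E B2.
Offset 22: leading byte 0xF0 = 11110000 → 4-byte char #9 = F0 93 86 A6.
Offset 26: leading byte 0xEE = 11101110 → 3-byte char #10 = EE A8 B0.
Offset 29: leading byte 0xEF = 11101111 → 3-byte char #11 = EF A5 89.
Leading byte 0xEF = 11101111 matches 1110xxxx → 3-byte sequence.
Byte 1: 0xEF = 11101111, payload 1111 (4 bits).
Byte 2: 0xA5 = 10100101 (10xxxxxx ✓), payload 100101.
Byte 3: 0x89 = 10001001 (10xxxxxx ✓), payload 001001.
Concatenate: 1111100101001001 = 0xF949 (16 bits → U+F949).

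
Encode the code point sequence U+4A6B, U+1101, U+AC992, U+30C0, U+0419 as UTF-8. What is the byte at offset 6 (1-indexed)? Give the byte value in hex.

1-indexed offset 6 is 0-indexed offset 5.
U+4A6B → 3-byte form E4 A9 AB at offsets 0–2.
U+1101 → 3-byte form E1 84 81 at offsets 3–5.
Offset 5 falls in char 2's range; it's byte 3 of E1 84 81 = 0x81.

0x81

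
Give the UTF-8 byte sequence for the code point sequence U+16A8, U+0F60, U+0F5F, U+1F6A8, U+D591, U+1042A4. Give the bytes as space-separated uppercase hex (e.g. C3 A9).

E1 9A A8 E0 BD A0 E0 BD 9F F0 9F 9A A8 ED 96 91 F4 84 8A A4

U+16A8: 3-byte form → E1 9A A8.
U+0F60: 3-byte form → E0 BD A0.
U+0F5F: 3-byte form → E0 BD 9F.
U+1F6A8: 4-byte form → F0 9F 9A A8.
U+D591: 3-byte form → ED 96 91.
U+1042A4: 4-byte form → F4 84 8A A4.
Concatenated (20 bytes): E1 9A A8 E0 BD A0 E0 BD 9F F0 9F 9A A8 ED 96 91 F4 84 8A A4.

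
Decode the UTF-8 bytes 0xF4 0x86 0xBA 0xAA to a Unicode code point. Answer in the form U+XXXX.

Leading byte 0xF4 = 11110100 matches 11110xxx → 4-byte sequence.
Byte 1: 0xF4 = 11110100, payload 100 (3 bits).
Byte 2: 0x86 = 10000110 (10xxxxxx ✓), payload 000110.
Byte 3: 0xBA = 10111010 (10xxxxxx ✓), payload 111010.
Byte 4: 0xAA = 10101010 (10xxxxxx ✓), payload 101010.
Concatenate: 100000110111010101010 = 0x106EAA (21 bits → U+106EAA).

U+106EAA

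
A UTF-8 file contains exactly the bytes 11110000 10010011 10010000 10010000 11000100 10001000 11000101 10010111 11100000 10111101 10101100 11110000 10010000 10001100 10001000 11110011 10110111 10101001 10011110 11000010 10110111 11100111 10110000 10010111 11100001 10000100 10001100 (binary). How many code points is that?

Byte at offset 0: 0xF0 = 11110000 → 4-byte char (#1). Advance 4.
Byte at offset 4: 0xC4 = 11000100 → 2-byte char (#2). Advance 2.
Byte at offset 6: 0xC5 = 11000101 → 2-byte char (#3). Advance 2.
Byte at offset 8: 0xE0 = 11100000 → 3-byte char (#4). Advance 3.
Byte at offset 11: 0xF0 = 11110000 → 4-byte char (#5). Advance 4.
Byte at offset 15: 0xF3 = 11110011 → 4-byte char (#6). Advance 4.
Byte at offset 19: 0xC2 = 11000010 → 2-byte char (#7). Advance 2.
Byte at offset 21: 0xE7 = 11100111 → 3-byte char (#8). Advance 3.
Byte at offset 24: 0xE1 = 11100001 → 3-byte char (#9). Advance 3.
Reached end at offset 27 after 9 code points.

9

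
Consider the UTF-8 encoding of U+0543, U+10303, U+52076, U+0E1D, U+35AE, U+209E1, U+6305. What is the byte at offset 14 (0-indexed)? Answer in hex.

0x96

U+0543 → 2-byte form D5 83 at offsets 0–1.
U+10303 → 4-byte form F0 90 8C 83 at offsets 2–5.
U+52076 → 4-byte form F1 92 81 B6 at offsets 6–9.
U+0E1D → 3-byte form E0 B8 9D at offsets 10–12.
U+35AE → 3-byte form E3 96 AE at offsets 13–15.
Offset 14 falls in char 5's range; it's byte 2 of E3 96 AE = 0x96.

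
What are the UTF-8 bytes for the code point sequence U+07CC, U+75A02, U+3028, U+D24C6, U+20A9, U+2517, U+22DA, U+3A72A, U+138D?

U+07CC: 2-byte form → DF 8C.
U+75A02: 4-byte form → F1 B5 A8 82.
U+3028: 3-byte form → E3 80 A8.
U+D24C6: 4-byte form → F3 92 93 86.
U+20A9: 3-byte form → E2 82 A9.
U+2517: 3-byte form → E2 94 97.
U+22DA: 3-byte form → E2 8B 9A.
U+3A72A: 4-byte form → F0 BA 9C AA.
U+138D: 3-byte form → E1 8E 8D.
Concatenated (29 bytes): DF 8C F1 B5 A8 82 E3 80 A8 F3 92 93 86 E2 82 A9 E2 94 97 E2 8B 9A F0 BA 9C AA E1 8E 8D.

DF 8C F1 B5 A8 82 E3 80 A8 F3 92 93 86 E2 82 A9 E2 94 97 E2 8B 9A F0 BA 9C AA E1 8E 8D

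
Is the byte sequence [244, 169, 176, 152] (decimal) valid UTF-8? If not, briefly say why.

invalid (encodes a value above U+10FFFF)

Leading byte 0xF4 = 11110100 → 4-byte form.
Payload = 0x129C18, which exceeds U+10FFFF, the maximum Unicode code point. (Leading bytes F5–FF, or F4 followed by ≥ 0x90, are invalid.)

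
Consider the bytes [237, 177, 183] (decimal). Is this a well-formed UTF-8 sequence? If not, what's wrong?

invalid (encodes a surrogate (U+D800–U+DFFF))

Structurally a 3-byte sequence; payload = 0xDC77.
But 0xDC77 is in U+D800–U+DFFF, the surrogate range. Surrogates are not Unicode scalar values and are forbidden in UTF-8.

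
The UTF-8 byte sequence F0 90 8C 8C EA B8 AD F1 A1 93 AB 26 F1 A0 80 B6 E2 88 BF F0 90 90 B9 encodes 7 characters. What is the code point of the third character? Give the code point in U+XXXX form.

U+614EB

Offset 0: leading byte 0xF0 = 11110000 → 4-byte char #1 = F0 90 8C 8C.
Offset 4: leading byte 0xEA = 11101010 → 3-byte char #2 = EA B8 AD.
Offset 7: leading byte 0xF1 = 11110001 → 4-byte char #3 = F1 A1 93 AB.
Leading byte 0xF1 = 11110001 matches 11110xxx → 4-byte sequence.
Byte 1: 0xF1 = 11110001, payload 001 (3 bits).
Byte 2: 0xA1 = 10100001 (10xxxxxx ✓), payload 100001.
Byte 3: 0x93 = 10010011 (10xxxxxx ✓), payload 010011.
Byte 4: 0xAB = 10101011 (10xxxxxx ✓), payload 101011.
Concatenate: 001100001010011101011 = 0x614EB (21 bits → U+614EB).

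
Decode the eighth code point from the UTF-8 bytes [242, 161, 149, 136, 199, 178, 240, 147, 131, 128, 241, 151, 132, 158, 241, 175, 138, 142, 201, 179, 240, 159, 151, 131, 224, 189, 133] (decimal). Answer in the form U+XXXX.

Offset 0: leading byte 0xF2 = 11110010 → 4-byte char #1 = F2 A1 95 88.
Offset 4: leading byte 0xC7 = 11000111 → 2-byte char #2 = C7 B2.
Offset 6: leading byte 0xF0 = 11110000 → 4-byte char #3 = F0 93 83 80.
Offset 10: leading byte 0xF1 = 11110001 → 4-byte char #4 = F1 97 84 9E.
Offset 14: leading byte 0xF1 = 11110001 → 4-byte char #5 = F1 AF 8A 8E.
Offset 18: leading byte 0xC9 = 11001001 → 2-byte char #6 = C9 B3.
Offset 20: leading byte 0xF0 = 11110000 → 4-byte char #7 = F0 9F 97 83.
Offset 24: leading byte 0xE0 = 11100000 → 3-byte char #8 = E0 BD 85.
Leading byte 0xE0 = 11100000 matches 1110xxxx → 3-byte sequence.
Byte 1: 0xE0 = 11100000, payload 0000 (4 bits).
Byte 2: 0xBD = 10111101 (10xxxxxx ✓), payload 111101.
Byte 3: 0x85 = 10000101 (10xxxxxx ✓), payload 000101.
Concatenate: 0000111101000101 = 0xF45 (16 bits → U+0F45).

U+0F45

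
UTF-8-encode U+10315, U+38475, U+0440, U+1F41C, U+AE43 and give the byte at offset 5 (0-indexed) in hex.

U+10315 → 4-byte form F0 90 8C 95 at offsets 0–3.
U+38475 → 4-byte form F0 B8 91 B5 at offsets 4–7.
Offset 5 falls in char 2's range; it's byte 2 of F0 B8 91 B5 = 0xB8.

0xB8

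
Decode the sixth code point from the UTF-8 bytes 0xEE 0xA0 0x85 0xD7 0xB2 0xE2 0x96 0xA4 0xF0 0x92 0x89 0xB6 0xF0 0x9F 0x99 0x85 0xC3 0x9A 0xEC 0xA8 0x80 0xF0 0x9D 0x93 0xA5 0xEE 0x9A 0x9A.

U+00DA

Offset 0: leading byte 0xEE = 11101110 → 3-byte char #1 = EE A0 85.
Offset 3: leading byte 0xD7 = 11010111 → 2-byte char #2 = D7 B2.
Offset 5: leading byte 0xE2 = 11100010 → 3-byte char #3 = E2 96 A4.
Offset 8: leading byte 0xF0 = 11110000 → 4-byte char #4 = F0 92 89 B6.
Offset 12: leading byte 0xF0 = 11110000 → 4-byte char #5 = F0 9F 99 85.
Offset 16: leading byte 0xC3 = 11000011 → 2-byte char #6 = C3 9A.
Leading byte 0xC3 = 11000011 matches 110xxxxx → 2-byte sequence.
Byte 1: 0xC3 = 11000011, payload 00011 (5 bits).
Byte 2: 0x9A = 10011010 (10xxxxxx ✓), payload 011010.
Concatenate: 00011011010 = 0xDA (11 bits → U+00DA).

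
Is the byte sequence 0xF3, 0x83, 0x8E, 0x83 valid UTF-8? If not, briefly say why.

Leading byte 0xF3 = 11110011 → 4-byte form.
Continuation bytes 0x83=10000011, 0x8E=10001110, 0x83=10000011 all match 10xxxxxx.
Decoded value 0xC3383 is ≥ 0x10000 (shortest form) and not a surrogate.

valid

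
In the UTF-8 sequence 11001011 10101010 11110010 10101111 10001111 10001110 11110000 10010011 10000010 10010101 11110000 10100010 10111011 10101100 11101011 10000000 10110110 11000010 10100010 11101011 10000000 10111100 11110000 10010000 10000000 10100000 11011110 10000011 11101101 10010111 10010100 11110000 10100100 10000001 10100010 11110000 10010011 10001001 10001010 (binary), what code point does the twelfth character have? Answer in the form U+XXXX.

U+1324A

Offset 0: leading byte 0xCB = 11001011 → 2-byte char #1 = CB AA.
Offset 2: leading byte 0xF2 = 11110010 → 4-byte char #2 = F2 AF 8F 8E.
Offset 6: leading byte 0xF0 = 11110000 → 4-byte char #3 = F0 93 82 95.
Offset 10: leading byte 0xF0 = 11110000 → 4-byte char #4 = F0 A2 BB AC.
Offset 14: leading byte 0xEB = 11101011 → 3-byte char #5 = EB 80 B6.
Offset 17: leading byte 0xC2 = 11000010 → 2-byte char #6 = C2 A2.
Offset 19: leading byte 0xEB = 11101011 → 3-byte char #7 = EB 80 BC.
Offset 22: leading byte 0xF0 = 11110000 → 4-byte char #8 = F0 90 80 A0.
Offset 26: leading byte 0xDE = 11011110 → 2-byte char #9 = DE 83.
Offset 28: leading byte 0xED = 11101101 → 3-byte char #10 = ED 97 94.
Offset 31: leading byte 0xF0 = 11110000 → 4-byte char #11 = F0 A4 81 A2.
Offset 35: leading byte 0xF0 = 11110000 → 4-byte char #12 = F0 93 89 8A.
Leading byte 0xF0 = 11110000 matches 11110xxx → 4-byte sequence.
Byte 1: 0xF0 = 11110000, payload 000 (3 bits).
Byte 2: 0x93 = 10010011 (10xxxxxx ✓), payload 010011.
Byte 3: 0x89 = 10001001 (10xxxxxx ✓), payload 001001.
Byte 4: 0x8A = 10001010 (10xxxxxx ✓), payload 001010.
Concatenate: 000010011001001001010 = 0x1324A (21 bits → U+1324A).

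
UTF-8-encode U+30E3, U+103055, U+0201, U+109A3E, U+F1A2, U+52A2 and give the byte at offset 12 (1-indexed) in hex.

0xA8

1-indexed offset 12 is 0-indexed offset 11.
U+30E3 → 3-byte form E3 83 A3 at offsets 0–2.
U+103055 → 4-byte form F4 83 81 95 at offsets 3–6.
U+0201 → 2-byte form C8 81 at offsets 7–8.
U+109A3E → 4-byte form F4 89 A8 BE at offsets 9–12.
Offset 11 falls in char 4's range; it's byte 3 of F4 89 A8 BE = 0xA8.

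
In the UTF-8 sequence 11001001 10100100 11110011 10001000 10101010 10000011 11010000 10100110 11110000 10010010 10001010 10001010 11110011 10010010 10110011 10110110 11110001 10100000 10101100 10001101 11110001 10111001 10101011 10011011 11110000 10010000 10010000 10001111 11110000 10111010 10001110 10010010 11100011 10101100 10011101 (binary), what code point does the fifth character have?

U+D2CF6

Offset 0: leading byte 0xC9 = 11001001 → 2-byte char #1 = C9 A4.
Offset 2: leading byte 0xF3 = 11110011 → 4-byte char #2 = F3 88 AA 83.
Offset 6: leading byte 0xD0 = 11010000 → 2-byte char #3 = D0 A6.
Offset 8: leading byte 0xF0 = 11110000 → 4-byte char #4 = F0 92 8A 8A.
Offset 12: leading byte 0xF3 = 11110011 → 4-byte char #5 = F3 92 B3 B6.
Leading byte 0xF3 = 11110011 matches 11110xxx → 4-byte sequence.
Byte 1: 0xF3 = 11110011, payload 011 (3 bits).
Byte 2: 0x92 = 10010010 (10xxxxxx ✓), payload 010010.
Byte 3: 0xB3 = 10110011 (10xxxxxx ✓), payload 110011.
Byte 4: 0xB6 = 10110110 (10xxxxxx ✓), payload 110110.
Concatenate: 011010010110011110110 = 0xD2CF6 (21 bits → U+D2CF6).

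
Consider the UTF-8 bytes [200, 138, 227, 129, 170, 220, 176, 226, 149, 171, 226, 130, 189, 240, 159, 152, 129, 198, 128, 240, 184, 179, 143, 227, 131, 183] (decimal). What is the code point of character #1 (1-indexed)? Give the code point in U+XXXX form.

Offset 0: leading byte 0xC8 = 11001000 → 2-byte char #1 = C8 8A.
Leading byte 0xC8 = 11001000 matches 110xxxxx → 2-byte sequence.
Byte 1: 0xC8 = 11001000, payload 01000 (5 bits).
Byte 2: 0x8A = 10001010 (10xxxxxx ✓), payload 001010.
Concatenate: 01000001010 = 0x20A (11 bits → U+020A).

U+020A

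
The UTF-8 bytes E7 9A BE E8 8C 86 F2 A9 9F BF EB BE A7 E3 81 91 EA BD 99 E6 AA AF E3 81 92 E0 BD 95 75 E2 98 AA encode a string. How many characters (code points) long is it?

Byte at offset 0: 0xE7 = 11100111 → 3-byte char (#1). Advance 3.
Byte at offset 3: 0xE8 = 11101000 → 3-byte char (#2). Advance 3.
Byte at offset 6: 0xF2 = 11110010 → 4-byte char (#3). Advance 4.
Byte at offset 10: 0xEB = 11101011 → 3-byte char (#4). Advance 3.
Byte at offset 13: 0xE3 = 11100011 → 3-byte char (#5). Advance 3.
Byte at offset 16: 0xEA = 11101010 → 3-byte char (#6). Advance 3.
Byte at offset 19: 0xE6 = 11100110 → 3-byte char (#7). Advance 3.
Byte at offset 22: 0xE3 = 11100011 → 3-byte char (#8). Advance 3.
Byte at offset 25: 0xE0 = 11100000 → 3-byte char (#9). Advance 3.
Byte at offset 28: 0x75 = 01110101 → 1-byte char (#10). Advance 1.
Byte at offset 29: 0xE2 = 11100010 → 3-byte char (#11). Advance 3.
Reached end at offset 32 after 11 code points.

11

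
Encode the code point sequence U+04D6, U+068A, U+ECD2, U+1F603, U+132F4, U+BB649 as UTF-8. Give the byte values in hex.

D3 96 DA 8A EE B3 92 F0 9F 98 83 F0 93 8B B4 F2 BB 99 89

U+04D6: 2-byte form → D3 96.
U+068A: 2-byte form → DA 8A.
U+ECD2: 3-byte form → EE B3 92.
U+1F603: 4-byte form → F0 9F 98 83.
U+132F4: 4-byte form → F0 93 8B B4.
U+BB649: 4-byte form → F2 BB 99 89.
Concatenated (19 bytes): D3 96 DA 8A EE B3 92 F0 9F 98 83 F0 93 8B B4 F2 BB 99 89.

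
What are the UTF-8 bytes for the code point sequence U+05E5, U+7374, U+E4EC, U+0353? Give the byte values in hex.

D7 A5 E7 8D B4 EE 93 AC CD 93

U+05E5: 2-byte form → D7 A5.
U+7374: 3-byte form → E7 8D B4.
U+E4EC: 3-byte form → EE 93 AC.
U+0353: 2-byte form → CD 93.
Concatenated (10 bytes): D7 A5 E7 8D B4 EE 93 AC CD 93.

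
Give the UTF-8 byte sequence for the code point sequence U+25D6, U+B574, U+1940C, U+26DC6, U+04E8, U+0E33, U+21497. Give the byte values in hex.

U+25D6: 3-byte form → E2 97 96.
U+B574: 3-byte form → EB 95 B4.
U+1940C: 4-byte form → F0 99 90 8C.
U+26DC6: 4-byte form → F0 A6 B7 86.
U+04E8: 2-byte form → D3 A8.
U+0E33: 3-byte form → E0 B8 B3.
U+21497: 4-byte form → F0 A1 92 97.
Concatenated (23 bytes): E2 97 96 EB 95 B4 F0 99 90 8C F0 A6 B7 86 D3 A8 E0 B8 B3 F0 A1 92 97.

E2 97 96 EB 95 B4 F0 99 90 8C F0 A6 B7 86 D3 A8 E0 B8 B3 F0 A1 92 97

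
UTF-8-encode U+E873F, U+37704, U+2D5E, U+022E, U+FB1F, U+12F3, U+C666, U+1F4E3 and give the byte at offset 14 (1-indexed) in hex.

0xEF

1-indexed offset 14 is 0-indexed offset 13.
U+E873F → 4-byte form F3 A8 9C BF at offsets 0–3.
U+37704 → 4-byte form F0 B7 9C 84 at offsets 4–7.
U+2D5E → 3-byte form E2 B5 9E at offsets 8–10.
U+022E → 2-byte form C8 AE at offsets 11–12.
U+FB1F → 3-byte form EF AC 9F at offsets 13–15.
Offset 13 falls in char 5's range; it's byte 1 of EF AC 9F = 0xEF.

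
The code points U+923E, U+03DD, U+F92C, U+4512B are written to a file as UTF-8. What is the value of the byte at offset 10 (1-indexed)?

1-indexed offset 10 is 0-indexed offset 9.
U+923E → 3-byte form E9 88 BE at offsets 0–2.
U+03DD → 2-byte form CF 9D at offsets 3–4.
U+F92C → 3-byte form EF A4 AC at offsets 5–7.
U+4512B → 4-byte form F1 85 84 AB at offsets 8–11.
Offset 9 falls in char 4's range; it's byte 2 of F1 85 84 AB = 0x85.

0x85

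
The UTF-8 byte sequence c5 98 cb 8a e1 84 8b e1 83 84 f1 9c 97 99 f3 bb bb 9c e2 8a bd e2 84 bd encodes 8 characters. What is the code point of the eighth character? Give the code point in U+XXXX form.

U+213D

Offset 0: leading byte 0xC5 = 11000101 → 2-byte char #1 = C5 98.
Offset 2: leading byte 0xCB = 11001011 → 2-byte char #2 = CB 8A.
Offset 4: leading byte 0xE1 = 11100001 → 3-byte char #3 = E1 84 8B.
Offset 7: leading byte 0xE1 = 11100001 → 3-byte char #4 = E1 83 84.
Offset 10: leading byte 0xF1 = 11110001 → 4-byte char #5 = F1 9C 97 99.
Offset 14: leading byte 0xF3 = 11110011 → 4-byte char #6 = F3 BB BB 9C.
Offset 18: leading byte 0xE2 = 11100010 → 3-byte char #7 = E2 8A BD.
Offset 21: leading byte 0xE2 = 11100010 → 3-byte char #8 = E2 84 BD.
Leading byte 0xE2 = 11100010 matches 1110xxxx → 3-byte sequence.
Byte 1: 0xE2 = 11100010, payload 0010 (4 bits).
Byte 2: 0x84 = 10000100 (10xxxxxx ✓), payload 000100.
Byte 3: 0xBD = 10111101 (10xxxxxx ✓), payload 111101.
Concatenate: 0010000100111101 = 0x213D (16 bits → U+213D).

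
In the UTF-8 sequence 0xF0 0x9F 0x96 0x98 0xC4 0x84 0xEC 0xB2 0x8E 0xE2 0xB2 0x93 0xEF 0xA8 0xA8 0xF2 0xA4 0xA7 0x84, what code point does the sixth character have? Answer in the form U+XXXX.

Offset 0: leading byte 0xF0 = 11110000 → 4-byte char #1 = F0 9F 96 98.
Offset 4: leading byte 0xC4 = 11000100 → 2-byte char #2 = C4 84.
Offset 6: leading byte 0xEC = 11101100 → 3-byte char #3 = EC B2 8E.
Offset 9: leading byte 0xE2 = 11100010 → 3-byte char #4 = E2 B2 93.
Offset 12: leading byte 0xEF = 11101111 → 3-byte char #5 = EF A8 A8.
Offset 15: leading byte 0xF2 = 11110010 → 4-byte char #6 = F2 A4 A7 84.
Leading byte 0xF2 = 11110010 matches 11110xxx → 4-byte sequence.
Byte 1: 0xF2 = 11110010, payload 010 (3 bits).
Byte 2: 0xA4 = 10100100 (10xxxxxx ✓), payload 100100.
Byte 3: 0xA7 = 10100111 (10xxxxxx ✓), payload 100111.
Byte 4: 0x84 = 10000100 (10xxxxxx ✓), payload 000100.
Concatenate: 010100100100111000100 = 0xA49C4 (21 bits → U+A49C4).

U+A49C4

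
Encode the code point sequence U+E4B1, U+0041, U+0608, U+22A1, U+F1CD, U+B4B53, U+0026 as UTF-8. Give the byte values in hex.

U+E4B1: 3-byte form → EE 92 B1.
U+0041: 1-byte form → 41.
U+0608: 2-byte form → D8 88.
U+22A1: 3-byte form → E2 8A A1.
U+F1CD: 3-byte form → EF 87 8D.
U+B4B53: 4-byte form → F2 B4 AD 93.
U+0026: 1-byte form → 26.
Concatenated (17 bytes): EE 92 B1 41 D8 88 E2 8A A1 EF 87 8D F2 B4 AD 93 26.

EE 92 B1 41 D8 88 E2 8A A1 EF 87 8D F2 B4 AD 93 26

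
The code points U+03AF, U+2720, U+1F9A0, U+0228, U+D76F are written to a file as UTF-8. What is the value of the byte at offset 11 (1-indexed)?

1-indexed offset 11 is 0-indexed offset 10.
U+03AF → 2-byte form CE AF at offsets 0–1.
U+2720 → 3-byte form E2 9C A0 at offsets 2–4.
U+1F9A0 → 4-byte form F0 9F A6 A0 at offsets 5–8.
U+0228 → 2-byte form C8 A8 at offsets 9–10.
Offset 10 falls in char 4's range; it's byte 2 of C8 A8 = 0xA8.

0xA8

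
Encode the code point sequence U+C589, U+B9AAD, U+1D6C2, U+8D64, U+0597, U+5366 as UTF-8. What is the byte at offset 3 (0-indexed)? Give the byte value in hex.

U+C589 → 3-byte form EC 96 89 at offsets 0–2.
U+B9AAD → 4-byte form F2 B9 AA AD at offsets 3–6.
Offset 3 falls in char 2's range; it's byte 1 of F2 B9 AA AD = 0xF2.

0xF2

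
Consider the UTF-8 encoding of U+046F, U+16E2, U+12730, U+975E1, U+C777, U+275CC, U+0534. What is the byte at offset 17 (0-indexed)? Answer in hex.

U+046F → 2-byte form D1 AF at offsets 0–1.
U+16E2 → 3-byte form E1 9B A2 at offsets 2–4.
U+12730 → 4-byte form F0 92 9C B0 at offsets 5–8.
U+975E1 → 4-byte form F2 97 97 A1 at offsets 9–12.
U+C777 → 3-byte form EC 9D B7 at offsets 13–15.
U+275CC → 4-byte form F0 A7 97 8C at offsets 16–19.
Offset 17 falls in char 6's range; it's byte 2 of F0 A7 97 8C = 0xA7.

0xA7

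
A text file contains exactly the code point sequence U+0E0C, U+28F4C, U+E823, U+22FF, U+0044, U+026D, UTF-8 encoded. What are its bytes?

U+0E0C: 3-byte form → E0 B8 8C.
U+28F4C: 4-byte form → F0 A8 BD 8C.
U+E823: 3-byte form → EE A0 A3.
U+22FF: 3-byte form → E2 8B BF.
U+0044: 1-byte form → 44.
U+026D: 2-byte form → C9 AD.
Concatenated (16 bytes): E0 B8 8C F0 A8 BD 8C EE A0 A3 E2 8B BF 44 C9 AD.

E0 B8 8C F0 A8 BD 8C EE A0 A3 E2 8B BF 44 C9 AD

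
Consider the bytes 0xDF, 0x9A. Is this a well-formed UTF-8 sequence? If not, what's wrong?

valid

Leading byte 0xDF = 11011111 → 2-byte form.
Continuation bytes 0x9A=10011010 all match 10xxxxxx.
Decoded value 0x7DA is ≥ 0x80 (shortest form) and not a surrogate.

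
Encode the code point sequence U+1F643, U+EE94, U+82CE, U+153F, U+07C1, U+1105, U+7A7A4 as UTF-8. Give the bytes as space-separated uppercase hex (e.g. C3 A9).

U+1F643: 4-byte form → F0 9F 99 83.
U+EE94: 3-byte form → EE BA 94.
U+82CE: 3-byte form → E8 8B 8E.
U+153F: 3-byte form → E1 94 BF.
U+07C1: 2-byte form → DF 81.
U+1105: 3-byte form → E1 84 85.
U+7A7A4: 4-byte form → F1 BA 9E A4.
Concatenated (22 bytes): F0 9F 99 83 EE BA 94 E8 8B 8E E1 94 BF DF 81 E1 84 85 F1 BA 9E A4.

F0 9F 99 83 EE BA 94 E8 8B 8E E1 94 BF DF 81 E1 84 85 F1 BA 9E A4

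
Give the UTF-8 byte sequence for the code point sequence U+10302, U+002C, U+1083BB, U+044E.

F0 90 8C 82 2C F4 88 8E BB D1 8E

U+10302: 4-byte form → F0 90 8C 82.
U+002C: 1-byte form → 2C.
U+1083BB: 4-byte form → F4 88 8E BB.
U+044E: 2-byte form → D1 8E.
Concatenated (11 bytes): F0 90 8C 82 2C F4 88 8E BB D1 8E.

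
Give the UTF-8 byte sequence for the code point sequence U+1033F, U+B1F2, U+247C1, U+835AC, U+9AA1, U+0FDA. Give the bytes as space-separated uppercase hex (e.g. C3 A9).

F0 90 8C BF EB 87 B2 F0 A4 9F 81 F2 83 96 AC E9 AA A1 E0 BF 9A

U+1033F: 4-byte form → F0 90 8C BF.
U+B1F2: 3-byte form → EB 87 B2.
U+247C1: 4-byte form → F0 A4 9F 81.
U+835AC: 4-byte form → F2 83 96 AC.
U+9AA1: 3-byte form → E9 AA A1.
U+0FDA: 3-byte form → E0 BF 9A.
Concatenated (21 bytes): F0 90 8C BF EB 87 B2 F0 A4 9F 81 F2 83 96 AC E9 AA A1 E0 BF 9A.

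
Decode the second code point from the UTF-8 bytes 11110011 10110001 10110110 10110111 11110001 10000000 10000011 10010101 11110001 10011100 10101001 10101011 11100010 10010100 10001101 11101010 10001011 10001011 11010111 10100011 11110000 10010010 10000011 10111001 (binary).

U+400D5

Offset 0: leading byte 0xF3 = 11110011 → 4-byte char #1 = F3 B1 B6 B7.
Offset 4: leading byte 0xF1 = 11110001 → 4-byte char #2 = F1 80 83 95.
Leading byte 0xF1 = 11110001 matches 11110xxx → 4-byte sequence.
Byte 1: 0xF1 = 11110001, payload 001 (3 bits).
Byte 2: 0x80 = 10000000 (10xxxxxx ✓), payload 000000.
Byte 3: 0x83 = 10000011 (10xxxxxx ✓), payload 000011.
Byte 4: 0x95 = 10010101 (10xxxxxx ✓), payload 010101.
Concatenate: 001000000000011010101 = 0x400D5 (21 bits → U+400D5).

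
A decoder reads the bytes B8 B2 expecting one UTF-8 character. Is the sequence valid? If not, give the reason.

invalid (continuation byte with no leading byte)

Byte 0xB8 = 10111000 has the form 10xxxxxx — a continuation byte — but there is no preceding leading byte.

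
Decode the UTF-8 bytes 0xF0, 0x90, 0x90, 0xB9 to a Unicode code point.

U+10439

Leading byte 0xF0 = 11110000 matches 11110xxx → 4-byte sequence.
Byte 1: 0xF0 = 11110000, payload 000 (3 bits).
Byte 2: 0x90 = 10010000 (10xxxxxx ✓), payload 010000.
Byte 3: 0x90 = 10010000 (10xxxxxx ✓), payload 010000.
Byte 4: 0xB9 = 10111001 (10xxxxxx ✓), payload 111001.
Concatenate: 000010000010000111001 = 0x10439 (21 bits → U+10439).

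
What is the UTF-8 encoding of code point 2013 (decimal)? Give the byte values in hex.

DF 9D

U+07DD = 0x7DD = 2013 decimal. In range U+0080–U+07FF → 2-byte form: 110xxxxx 10xxxxxx.
Binary (11 bits): 11111011101.
Split 5+6: 11111 | 011101.
Byte 1: 11011111 = 0xDF.
Byte 2: 10011101 = 0x9D.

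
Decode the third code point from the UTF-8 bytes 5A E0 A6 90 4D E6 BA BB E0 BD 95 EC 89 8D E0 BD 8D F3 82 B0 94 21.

U+004D

Offset 0: leading byte 0x5A = 01011010 → 1-byte char #1 = 5A.
Offset 1: leading byte 0xE0 = 11100000 → 3-byte char #2 = E0 A6 90.
Offset 4: leading byte 0x4D = 01001101 → 1-byte char #3 = 4D.
Leading byte 0x4D = 01001101 matches 0xxxxxxx → 1-byte sequence.
Byte 1: 0x4D = 01001101, payload 1001101 (7 bits).
Concatenate: 1001101 = 0x4D (7 bits → U+004D).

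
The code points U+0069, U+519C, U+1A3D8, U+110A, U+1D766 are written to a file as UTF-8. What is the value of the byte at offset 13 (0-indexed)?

U+0069 → 1-byte form 69 at offsets 0–0.
U+519C → 3-byte form E5 86 9C at offsets 1–3.
U+1A3D8 → 4-byte form F0 9A 8F 98 at offsets 4–7.
U+110A → 3-byte form E1 84 8A at offsets 8–10.
U+1D766 → 4-byte form F0 9D 9D A6 at offsets 11–14.
Offset 13 falls in char 5's range; it's byte 3 of F0 9D 9D A6 = 0x9D.

0x9D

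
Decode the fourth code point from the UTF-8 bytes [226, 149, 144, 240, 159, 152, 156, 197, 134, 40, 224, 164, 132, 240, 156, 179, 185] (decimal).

U+0028

Offset 0: leading byte 0xE2 = 11100010 → 3-byte char #1 = E2 95 90.
Offset 3: leading byte 0xF0 = 11110000 → 4-byte char #2 = F0 9F 98 9C.
Offset 7: leading byte 0xC5 = 11000101 → 2-byte char #3 = C5 86.
Offset 9: leading byte 0x28 = 00101000 → 1-byte char #4 = 28.
Leading byte 0x28 = 00101000 matches 0xxxxxxx → 1-byte sequence.
Byte 1: 0x28 = 00101000, payload 0101000 (7 bits).
Concatenate: 0101000 = 0x28 (7 bits → U+0028).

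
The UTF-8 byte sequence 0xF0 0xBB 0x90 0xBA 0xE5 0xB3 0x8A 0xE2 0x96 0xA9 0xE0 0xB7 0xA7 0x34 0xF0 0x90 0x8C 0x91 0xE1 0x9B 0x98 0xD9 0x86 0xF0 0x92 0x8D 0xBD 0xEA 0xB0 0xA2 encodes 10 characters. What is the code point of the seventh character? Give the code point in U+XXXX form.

U+16D8

Offset 0: leading byte 0xF0 = 11110000 → 4-byte char #1 = F0 BB 90 BA.
Offset 4: leading byte 0xE5 = 11100101 → 3-byte char #2 = E5 B3 8A.
Offset 7: leading byte 0xE2 = 11100010 → 3-byte char #3 = E2 96 A9.
Offset 10: leading byte 0xE0 = 11100000 → 3-byte char #4 = E0 B7 A7.
Offset 13: leading byte 0x34 = 00110100 → 1-byte char #5 = 34.
Offset 14: leading byte 0xF0 = 11110000 → 4-byte char #6 = F0 90 8C 91.
Offset 18: leading byte 0xE1 = 11100001 → 3-byte char #7 = E1 9B 98.
Leading byte 0xE1 = 11100001 matches 1110xxxx → 3-byte sequence.
Byte 1: 0xE1 = 11100001, payload 0001 (4 bits).
Byte 2: 0x9B = 10011011 (10xxxxxx ✓), payload 011011.
Byte 3: 0x98 = 10011000 (10xxxxxx ✓), payload 011000.
Concatenate: 0001011011011000 = 0x16D8 (16 bits → U+16D8).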